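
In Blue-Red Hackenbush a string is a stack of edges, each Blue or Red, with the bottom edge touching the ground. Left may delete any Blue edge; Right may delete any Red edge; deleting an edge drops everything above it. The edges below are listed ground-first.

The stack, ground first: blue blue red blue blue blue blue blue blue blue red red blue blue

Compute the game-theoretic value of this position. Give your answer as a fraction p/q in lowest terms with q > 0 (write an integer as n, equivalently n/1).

step 1: add blue to get b; options L={ 0 } R={ (no moves) } = 1
step 2: add blue to get bb; options L={ 0, 1 } R={ (no moves) } = 2
step 3: add red to get bbr; options L={ 0, 1 } R={ 2 } = 3/2
step 4: add blue to get bbrb; options L={ 0, 1, 3/2 } R={ 2 } = 7/4
step 5: add blue to get bbrbb; options L={ 0, 1, 3/2, 7/4 } R={ 2 } = 15/8
step 6: add blue to get bbrbbb; options L={ 0, 1, 3/2, 7/4, 15/8 } R={ 2 } = 31/16
step 7: add blue to get bbrbbbb; options L={ 0, 1, 3/2, 7/4, 15/8, 31/16 } R={ 2 } = 63/32
step 8: add blue to get bbrbbbbb; options L={ 0, 1, 3/2, 7/4, 15/8, 31/16, 63/32 } R={ 2 } = 127/64
step 9: add blue to get bbrbbbbbb; options L={ 0, 1, 3/2, 7/4, 15/8, 31/16, 63/32, 127/64 } R={ 2 } = 255/128
step 10: add blue to get bbrbbbbbbb; options L={ 0, 1, 3/2, 7/4, 15/8, 31/16, 63/32, 127/64, 255/128 } R={ 2 } = 511/256
step 11: add red to get bbrbbbbbbbr; options L={ 0, 1, 3/2, 7/4, 15/8, 31/16, 63/32, 127/64, 255/128 } R={ 511/256, 2 } = 1021/512
step 12: add red to get bbrbbbbbbbrr; options L={ 0, 1, 3/2, 7/4, 15/8, 31/16, 63/32, 127/64, 255/128 } R={ 1021/512, 511/256, 2 } = 2041/1024
step 13: add blue to get bbrbbbbbbbrrb; options L={ 0, 1, 3/2, 7/4, 15/8, 31/16, 63/32, 127/64, 255/128, 2041/1024 } R={ 1021/512, 511/256, 2 } = 4083/2048
step 14: add blue to get bbrbbbbbbbrrbb; options L={ 0, 1, 3/2, 7/4, 15/8, 31/16, 63/32, 127/64, 255/128, 2041/1024, 4083/2048 } R={ 1021/512, 511/256, 2 } = 8167/4096

8167/4096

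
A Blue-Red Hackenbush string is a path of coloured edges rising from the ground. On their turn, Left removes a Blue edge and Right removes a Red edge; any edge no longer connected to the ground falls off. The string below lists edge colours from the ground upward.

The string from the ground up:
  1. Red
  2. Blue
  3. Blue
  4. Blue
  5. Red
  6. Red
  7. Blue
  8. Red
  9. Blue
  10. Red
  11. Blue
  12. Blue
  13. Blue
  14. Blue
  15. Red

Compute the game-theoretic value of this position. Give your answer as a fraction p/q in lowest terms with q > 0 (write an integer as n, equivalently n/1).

Build value(s[:k]) for k = 1..15, string s = Red Blue Blue Blue Red Red Blue Red Blue Red Blue Blue Blue Blue Red.
step 1: add Red to get R; options L={  } R={ 0 } → -1
step 2: add Blue to get RB; options L={ -1 } R={ 0 } → -1/2
step 3: add Blue to get RBB; options L={ -1 -1/2 } R={ 0 } → -1/4
step 4: add Blue to get RBBB; options L={ -1 -1/2 -1/4 } R={ 0 } → -1/8
step 5: add Red to get RBBBR; options L={ -1 -1/2 -1/4 } R={ -1/8 0 } → -3/16
step 6: add Red to get RBBBRR; options L={ -1 -1/2 -1/4 } R={ -3/16 -1/8 0 } → -7/32
step 7: add Blue to get RBBBRRB; options L={ -1 -1/2 -1/4 -7/32 } R={ -3/16 -1/8 0 } → -13/64
step 8: add Red to get RBBBRRBR; options L={ -1 -1/2 -1/4 -7/32 } R={ -13/64 -3/16 -1/8 0 } → -27/128
step 9: add Blue to get RBBBRRBRB; options L={ -1 -1/2 -1/4 -7/32 -27/128 } R={ -13/64 -3/16 -1/8 0 } → -53/256
step 10: add Red to get RBBBRRBRBR; options L={ -1 -1/2 -1/4 -7/32 -27/128 } R={ -53/256 -13/64 -3/16 -1/8 0 } → -107/512
step 11: add Blue to get RBBBRRBRBRB; options L={ -1 -1/2 -1/4 -7/32 -27/128 -107/512 } R={ -53/256 -13/64 -3/16 -1/8 0 } → -213/1024
step 12: add Blue to get RBBBRRBRBRBB; options L={ -1 -1/2 -1/4 -7/32 -27/128 -107/512 -213/1024 } R={ -53/256 -13/64 -3/16 -1/8 0 } → -425/2048
step 13: add Blue to get RBBBRRBRBRBBB; options L={ -1 -1/2 -1/4 -7/32 -27/128 -107/512 -213/1024 -425/2048 } R={ -53/256 -13/64 -3/16 -1/8 0 } → -849/4096
step 14: add Blue to get RBBBRRBRBRBBBB; options L={ -1 -1/2 -1/4 -7/32 -27/128 -107/512 -213/1024 -425/2048 -849/4096 } R={ -53/256 -13/64 -3/16 -1/8 0 } → -1697/8192
step 15: add Red to get RBBBRRBRBRBBBBR; options L={ -1 -1/2 -1/4 -7/32 -27/128 -107/512 -213/1024 -425/2048 -849/4096 } R={ -1697/8192 -53/256 -13/64 -3/16 -1/8 0 } → -3395/16384

-3395/16384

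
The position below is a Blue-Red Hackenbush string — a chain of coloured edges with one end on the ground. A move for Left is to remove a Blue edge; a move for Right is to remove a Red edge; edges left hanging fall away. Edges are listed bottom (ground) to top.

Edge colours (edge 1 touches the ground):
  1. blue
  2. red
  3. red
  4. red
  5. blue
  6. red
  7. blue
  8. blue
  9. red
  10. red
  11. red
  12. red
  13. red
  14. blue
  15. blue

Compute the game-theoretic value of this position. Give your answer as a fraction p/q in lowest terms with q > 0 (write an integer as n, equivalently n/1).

b: Left { 0 }, Right { ∅ } => simplest 1
br: Left { 0 }, Right { 1 } => simplest 1/2
brr: Left { 0 }, Right { 1/2; 1 } => simplest 1/4
brrr: Left { 0 }, Right { 1/4; 1/2; 1 } => simplest 1/8
brrrb: Left { 0; 1/8 }, Right { 1/4; 1/2; 1 } => simplest 3/16
brrrbr: Left { 0; 1/8 }, Right { 3/16; 1/4; 1/2; 1 } => simplest 5/32
brrrbrb: Left { 0; 1/8; 5/32 }, Right { 3/16; 1/4; 1/2; 1 } => simplest 11/64
brrrbrbb: Left { 0; 1/8; 5/32; 11/64 }, Right { 3/16; 1/4; 1/2; 1 } => simplest 23/128
brrrbrbbr: Left { 0; 1/8; 5/32; 11/64 }, Right { 23/128; 3/16; 1/4; 1/2; 1 } => simplest 45/256
brrrbrbbrr: Left { 0; 1/8; 5/32; 11/64 }, Right { 45/256; 23/128; 3/16; 1/4; 1/2; 1 } => simplest 89/512
brrrbrbbrrr: Left { 0; 1/8; 5/32; 11/64 }, Right { 89/512; 45/256; 23/128; 3/16; 1/4; 1/2; 1 } => simplest 177/1024
brrrbrbbrrrr: Left { 0; 1/8; 5/32; 11/64 }, Right { 177/1024; 89/512; 45/256; 23/128; 3/16; 1/4; 1/2; 1 } => simplest 353/2048
brrrbrbbrrrrr: Left { 0; 1/8; 5/32; 11/64 }, Right { 353/2048; 177/1024; 89/512; 45/256; 23/128; 3/16; 1/4; 1/2; 1 } => simplest 705/4096
brrrbrbbrrrrrb: Left { 0; 1/8; 5/32; 11/64; 705/4096 }, Right { 353/2048; 177/1024; 89/512; 45/256; 23/128; 3/16; 1/4; 1/2; 1 } => simplest 1411/8192
brrrbrbbrrrrrbb: Left { 0; 1/8; 5/32; 11/64; 705/4096; 1411/8192 }, Right { 353/2048; 177/1024; 89/512; 45/256; 23/128; 3/16; 1/4; 1/2; 1 } => simplest 2823/16384

2823/16384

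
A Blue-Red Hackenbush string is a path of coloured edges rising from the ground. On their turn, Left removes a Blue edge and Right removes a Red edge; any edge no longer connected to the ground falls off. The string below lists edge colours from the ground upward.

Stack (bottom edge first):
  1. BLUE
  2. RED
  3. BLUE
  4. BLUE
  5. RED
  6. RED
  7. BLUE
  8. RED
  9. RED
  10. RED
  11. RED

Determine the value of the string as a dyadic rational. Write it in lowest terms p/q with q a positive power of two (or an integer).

Prefix values for BLUE RED BLUE BLUE RED RED BLUE RED RED RED RED via {L|R} + simplicity:
step 1: add BLUE to get B; options L={ 0 } R={ (no moves) } — 1
step 2: add RED to get BR; options L={ 0 } R={ 1 } — 1/2
step 3: add BLUE to get BRB; options L={ 0, 1/2 } R={ 1 } — 3/4
step 4: add BLUE to get BRBB; options L={ 0, 1/2, 3/4 } R={ 1 } — 7/8
step 5: add RED to get BRBBR; options L={ 0, 1/2, 3/4 } R={ 7/8, 1 } — 13/16
step 6: add RED to get BRBBRR; options L={ 0, 1/2, 3/4 } R={ 13/16, 7/8, 1 } — 25/32
step 7: add BLUE to get BRBBRRB; options L={ 0, 1/2, 3/4, 25/32 } R={ 13/16, 7/8, 1 } — 51/64
step 8: add RED to get BRBBRRBR; options L={ 0, 1/2, 3/4, 25/32 } R={ 51/64, 13/16, 7/8, 1 } — 101/128
step 9: add RED to get BRBBRRBRR; options L={ 0, 1/2, 3/4, 25/32 } R={ 101/128, 51/64, 13/16, 7/8, 1 } — 201/256
step 10: add RED to get BRBBRRBRRR; options L={ 0, 1/2, 3/4, 25/32 } R={ 201/256, 101/128, 51/64, 13/16, 7/8, 1 } — 401/512
step 11: add RED to get BRBBRRBRRRR; options L={ 0, 1/2, 3/4, 25/32 } R={ 401/512, 201/256, 101/128, 51/64, 13/16, 7/8, 1 } — 801/1024

801/1024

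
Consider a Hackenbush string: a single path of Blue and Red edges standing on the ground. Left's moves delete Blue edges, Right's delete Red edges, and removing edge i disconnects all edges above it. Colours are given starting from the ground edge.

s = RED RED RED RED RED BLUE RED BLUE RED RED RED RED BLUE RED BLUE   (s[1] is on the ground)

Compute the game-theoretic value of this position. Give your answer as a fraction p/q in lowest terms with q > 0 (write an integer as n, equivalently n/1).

-4853/1024

Build value(s[:k]) for k = 1..15, string s = RED RED RED RED RED BLUE RED BLUE RED RED RED RED BLUE RED BLUE.
1 of 15 · R · max L −∞ · min R 0 -> -1
2 of 15 · RR · max L −∞ · min R -1 -> -2
3 of 15 · RRR · max L −∞ · min R -2 -> -3
4 of 15 · RRRR · max L −∞ · min R -3 -> -4
5 of 15 · RRRRR · max L −∞ · min R -4 -> -5
6 of 15 · RRRRRB · max L -5 · min R -4 -> -9/2
7 of 15 · RRRRRBR · max L -5 · min R -9/2 -> -19/4
8 of 15 · RRRRRBRB · max L -19/4 · min R -9/2 -> -37/8
9 of 15 · RRRRRBRBR · max L -19/4 · min R -37/8 -> -75/16
10 of 15 · RRRRRBRBRR · max L -19/4 · min R -75/16 -> -151/32
11 of 15 · RRRRRBRBRRR · max L -19/4 · min R -151/32 -> -303/64
12 of 15 · RRRRRBRBRRRR · max L -19/4 · min R -303/64 -> -607/128
13 of 15 · RRRRRBRBRRRRB · max L -607/128 · min R -303/64 -> -1213/256
14 of 15 · RRRRRBRBRRRRBR · max L -607/128 · min R -1213/256 -> -2427/512
15 of 15 · RRRRRBRBRRRRBRB · max L -2427/512 · min R -1213/256 -> -4853/1024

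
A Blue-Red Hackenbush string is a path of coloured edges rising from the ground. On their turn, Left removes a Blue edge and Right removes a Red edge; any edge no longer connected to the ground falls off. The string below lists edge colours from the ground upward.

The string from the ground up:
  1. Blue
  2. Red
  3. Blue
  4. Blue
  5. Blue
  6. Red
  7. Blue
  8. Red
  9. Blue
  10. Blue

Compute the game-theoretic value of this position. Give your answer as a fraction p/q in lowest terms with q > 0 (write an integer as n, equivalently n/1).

471/512

Recurse on prefixes of the 10-edge string Blue Red Blue Blue Blue Red Blue Red Blue Blue:
step 1: add Blue to get B; options L={ 0 } R={ none } → 1
step 2: add Red to get BR; options L={ 0 } R={ 1 } → 1/2
step 3: add Blue to get BRB; options L={ 0 1/2 } R={ 1 } → 3/4
step 4: add Blue to get BRBB; options L={ 0 1/2 3/4 } R={ 1 } → 7/8
step 5: add Blue to get BRBBB; options L={ 0 1/2 3/4 7/8 } R={ 1 } → 15/16
step 6: add Red to get BRBBBR; options L={ 0 1/2 3/4 7/8 } R={ 15/16 1 } → 29/32
step 7: add Blue to get BRBBBRB; options L={ 0 1/2 3/4 7/8 29/32 } R={ 15/16 1 } → 59/64
step 8: add Red to get BRBBBRBR; options L={ 0 1/2 3/4 7/8 29/32 } R={ 59/64 15/16 1 } → 117/128
step 9: add Blue to get BRBBBRBRB; options L={ 0 1/2 3/4 7/8 29/32 117/128 } R={ 59/64 15/16 1 } → 235/256
step 10: add Blue to get BRBBBRBRBB; options L={ 0 1/2 3/4 7/8 29/32 117/128 235/256 } R={ 59/64 15/16 1 } → 471/512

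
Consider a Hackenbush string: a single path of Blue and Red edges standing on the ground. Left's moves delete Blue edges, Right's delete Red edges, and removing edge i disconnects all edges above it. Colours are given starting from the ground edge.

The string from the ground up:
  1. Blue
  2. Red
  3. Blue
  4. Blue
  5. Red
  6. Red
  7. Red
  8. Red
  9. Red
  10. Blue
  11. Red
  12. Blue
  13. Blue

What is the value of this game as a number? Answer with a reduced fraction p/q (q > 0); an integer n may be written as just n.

3095/4096

G(B) = { 0 | (no moves) } so 1
G(BR) = { 0 | 1 } so 1/2
G(BRB) = { 0 1/2 | 1 } so 3/4
G(BRBB) = { 0 1/2 3/4 | 1 } so 7/8
G(BRBBR) = { 0 1/2 3/4 | 7/8 1 } so 13/16
G(BRBBRR) = { 0 1/2 3/4 | 13/16 7/8 1 } so 25/32
G(BRBBRRR) = { 0 1/2 3/4 | 25/32 13/16 7/8 1 } so 49/64
G(BRBBRRRR) = { 0 1/2 3/4 | 49/64 25/32 13/16 7/8 1 } so 97/128
G(BRBBRRRRR) = { 0 1/2 3/4 | 97/128 49/64 25/32 13/16 7/8 1 } so 193/256
G(BRBBRRRRRB) = { 0 1/2 3/4 193/256 | 97/128 49/64 25/32 13/16 7/8 1 } so 387/512
G(BRBBRRRRRBR) = { 0 1/2 3/4 193/256 | 387/512 97/128 49/64 25/32 13/16 7/8 1 } so 773/1024
G(BRBBRRRRRBRB) = { 0 1/2 3/4 193/256 773/1024 | 387/512 97/128 49/64 25/32 13/16 7/8 1 } so 1547/2048
G(BRBBRRRRRBRBB) = { 0 1/2 3/4 193/256 773/1024 1547/2048 | 387/512 97/128 49/64 25/32 13/16 7/8 1 } so 3095/4096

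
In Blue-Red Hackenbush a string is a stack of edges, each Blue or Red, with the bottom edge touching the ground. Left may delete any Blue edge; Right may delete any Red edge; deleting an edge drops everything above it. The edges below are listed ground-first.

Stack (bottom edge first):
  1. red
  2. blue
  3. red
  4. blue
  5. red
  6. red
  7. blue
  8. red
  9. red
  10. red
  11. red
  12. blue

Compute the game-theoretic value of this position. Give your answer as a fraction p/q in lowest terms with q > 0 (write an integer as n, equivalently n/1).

-1469/2048

Build g(s[:k]) for k = 1..12, string s = red blue red blue red red blue red red red red blue.
g_1 [r]  L=[—]  R=[0]  => -1
g_2 [rb]  L=[-1]  R=[0]  => -1/2
g_3 [rbr]  L=[-1]  R=[-1/2,0]  => -3/4
g_4 [rbrb]  L=[-1,-3/4]  R=[-1/2,0]  => -5/8
g_5 [rbrbr]  L=[-1,-3/4]  R=[-5/8,-1/2,0]  => -11/16
g_6 [rbrbrr]  L=[-1,-3/4]  R=[-11/16,-5/8,-1/2,0]  => -23/32
g_7 [rbrbrrb]  L=[-1,-3/4,-23/32]  R=[-11/16,-5/8,-1/2,0]  => -45/64
g_8 [rbrbrrbr]  L=[-1,-3/4,-23/32]  R=[-45/64,-11/16,-5/8,-1/2,0]  => -91/128
g_9 [rbrbrrbrr]  L=[-1,-3/4,-23/32]  R=[-91/128,-45/64,-11/16,-5/8,-1/2,0]  => -183/256
g_10 [rbrbrrbrrr]  L=[-1,-3/4,-23/32]  R=[-183/256,-91/128,-45/64,-11/16,-5/8,-1/2,0]  => -367/512
g_11 [rbrbrrbrrrr]  L=[-1,-3/4,-23/32]  R=[-367/512,-183/256,-91/128,-45/64,-11/16,-5/8,-1/2,0]  => -735/1024
g_12 [rbrbrrbrrrrb]  L=[-1,-3/4,-23/32,-735/1024]  R=[-367/512,-183/256,-91/128,-45/64,-11/16,-5/8,-1/2,0]  => -1469/2048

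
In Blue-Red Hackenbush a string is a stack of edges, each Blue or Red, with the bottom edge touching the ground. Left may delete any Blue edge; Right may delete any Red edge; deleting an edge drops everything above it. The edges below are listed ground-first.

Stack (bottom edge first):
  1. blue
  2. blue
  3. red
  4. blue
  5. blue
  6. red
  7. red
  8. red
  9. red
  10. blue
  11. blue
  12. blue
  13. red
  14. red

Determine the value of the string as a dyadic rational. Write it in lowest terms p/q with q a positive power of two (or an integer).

7225/4096

step 1: add blue to get b; options L={ 0 } R={  } → 1
step 2: add blue to get bb; options L={ 0 1 } R={  } → 2
step 3: add red to get bbr; options L={ 0 1 } R={ 2 } → 3/2
step 4: add blue to get bbrb; options L={ 0 1 3/2 } R={ 2 } → 7/4
step 5: add blue to get bbrbb; options L={ 0 1 3/2 7/4 } R={ 2 } → 15/8
step 6: add red to get bbrbbr; options L={ 0 1 3/2 7/4 } R={ 15/8 2 } → 29/16
step 7: add red to get bbrbbrr; options L={ 0 1 3/2 7/4 } R={ 29/16 15/8 2 } → 57/32
step 8: add red to get bbrbbrrr; options L={ 0 1 3/2 7/4 } R={ 57/32 29/16 15/8 2 } → 113/64
step 9: add red to get bbrbbrrrr; options L={ 0 1 3/2 7/4 } R={ 113/64 57/32 29/16 15/8 2 } → 225/128
step 10: add blue to get bbrbbrrrrb; options L={ 0 1 3/2 7/4 225/128 } R={ 113/64 57/32 29/16 15/8 2 } → 451/256
step 11: add blue to get bbrbbrrrrbb; options L={ 0 1 3/2 7/4 225/128 451/256 } R={ 113/64 57/32 29/16 15/8 2 } → 903/512
step 12: add blue to get bbrbbrrrrbbb; options L={ 0 1 3/2 7/4 225/128 451/256 903/512 } R={ 113/64 57/32 29/16 15/8 2 } → 1807/1024
step 13: add red to get bbrbbrrrrbbbr; options L={ 0 1 3/2 7/4 225/128 451/256 903/512 } R={ 1807/1024 113/64 57/32 29/16 15/8 2 } → 3613/2048
step 14: add red to get bbrbbrrrrbbbrr; options L={ 0 1 3/2 7/4 225/128 451/256 903/512 } R={ 3613/2048 1807/1024 113/64 57/32 29/16 15/8 2 } → 7225/4096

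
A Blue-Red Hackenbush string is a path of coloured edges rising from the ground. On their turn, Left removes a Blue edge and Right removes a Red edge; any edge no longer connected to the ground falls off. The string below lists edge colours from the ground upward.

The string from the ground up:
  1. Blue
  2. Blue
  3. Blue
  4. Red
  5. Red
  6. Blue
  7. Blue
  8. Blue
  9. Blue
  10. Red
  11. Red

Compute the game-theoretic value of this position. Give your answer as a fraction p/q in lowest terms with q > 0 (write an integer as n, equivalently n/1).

633/256

Recurse on prefixes of the 11-edge string Blue Blue Blue Red Red Blue Blue Blue Blue Red Red:
step 1: add Blue to get B; options L={ 0 } R={ ∅ } = 1
step 2: add Blue to get BB; options L={ 0,1 } R={ ∅ } = 2
step 3: add Blue to get BBB; options L={ 0,1,2 } R={ ∅ } = 3
step 4: add Red to get BBBR; options L={ 0,1,2 } R={ 3 } = 5/2
step 5: add Red to get BBBRR; options L={ 0,1,2 } R={ 5/2,3 } = 9/4
step 6: add Blue to get BBBRRB; options L={ 0,1,2,9/4 } R={ 5/2,3 } = 19/8
step 7: add Blue to get BBBRRBB; options L={ 0,1,2,9/4,19/8 } R={ 5/2,3 } = 39/16
step 8: add Blue to get BBBRRBBB; options L={ 0,1,2,9/4,19/8,39/16 } R={ 5/2,3 } = 79/32
step 9: add Blue to get BBBRRBBBB; options L={ 0,1,2,9/4,19/8,39/16,79/32 } R={ 5/2,3 } = 159/64
step 10: add Red to get BBBRRBBBBR; options L={ 0,1,2,9/4,19/8,39/16,79/32 } R={ 159/64,5/2,3 } = 317/128
step 11: add Red to get BBBRRBBBBRR; options L={ 0,1,2,9/4,19/8,39/16,79/32 } R={ 317/128,159/64,5/2,3 } = 633/256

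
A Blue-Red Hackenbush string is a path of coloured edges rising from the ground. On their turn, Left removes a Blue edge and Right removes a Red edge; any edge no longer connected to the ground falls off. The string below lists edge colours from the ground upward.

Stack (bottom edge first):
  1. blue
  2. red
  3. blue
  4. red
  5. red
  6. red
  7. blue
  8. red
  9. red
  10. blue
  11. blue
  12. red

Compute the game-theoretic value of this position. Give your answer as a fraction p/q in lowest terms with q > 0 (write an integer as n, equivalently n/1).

1101/2048

Prefix values for blue red blue red red red blue red red blue blue red via {L|R} + simplicity:
1 of 12 · b · max L 0 · min R +∞ => 1
2 of 12 · br · max L 0 · min R 1 => 1/2
3 of 12 · brb · max L 1/2 · min R 1 => 3/4
4 of 12 · brbr · max L 1/2 · min R 3/4 => 5/8
5 of 12 · brbrr · max L 1/2 · min R 5/8 => 9/16
6 of 12 · brbrrr · max L 1/2 · min R 9/16 => 17/32
7 of 12 · brbrrrb · max L 17/32 · min R 9/16 => 35/64
8 of 12 · brbrrrbr · max L 17/32 · min R 35/64 => 69/128
9 of 12 · brbrrrbrr · max L 17/32 · min R 69/128 => 137/256
10 of 12 · brbrrrbrrb · max L 137/256 · min R 69/128 => 275/512
11 of 12 · brbrrrbrrbb · max L 275/512 · min R 69/128 => 551/1024
12 of 12 · brbrrrbrrbbr · max L 275/512 · min R 551/1024 => 1101/2048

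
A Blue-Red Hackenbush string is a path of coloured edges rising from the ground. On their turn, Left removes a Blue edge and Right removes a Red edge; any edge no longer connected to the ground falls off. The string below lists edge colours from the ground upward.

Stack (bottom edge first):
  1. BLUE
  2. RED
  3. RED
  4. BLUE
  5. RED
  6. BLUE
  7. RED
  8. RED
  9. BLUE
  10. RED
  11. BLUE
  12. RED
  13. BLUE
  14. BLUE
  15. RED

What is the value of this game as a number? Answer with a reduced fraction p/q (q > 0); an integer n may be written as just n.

5293/16384

1 of 15 · B · max L 0 · min R +∞ so 1
2 of 15 · BR · max L 0 · min R 1 so 1/2
3 of 15 · BRR · max L 0 · min R 1/2 so 1/4
4 of 15 · BRRB · max L 1/4 · min R 1/2 so 3/8
5 of 15 · BRRBR · max L 1/4 · min R 3/8 so 5/16
6 of 15 · BRRBRB · max L 5/16 · min R 3/8 so 11/32
7 of 15 · BRRBRBR · max L 5/16 · min R 11/32 so 21/64
8 of 15 · BRRBRBRR · max L 5/16 · min R 21/64 so 41/128
9 of 15 · BRRBRBRRB · max L 41/128 · min R 21/64 so 83/256
10 of 15 · BRRBRBRRBR · max L 41/128 · min R 83/256 so 165/512
11 of 15 · BRRBRBRRBRB · max L 165/512 · min R 83/256 so 331/1024
12 of 15 · BRRBRBRRBRBR · max L 165/512 · min R 331/1024 so 661/2048
13 of 15 · BRRBRBRRBRBRB · max L 661/2048 · min R 331/1024 so 1323/4096
14 of 15 · BRRBRBRRBRBRBB · max L 1323/4096 · min R 331/1024 so 2647/8192
15 of 15 · BRRBRBRRBRBRBBR · max L 1323/4096 · min R 2647/8192 so 5293/16384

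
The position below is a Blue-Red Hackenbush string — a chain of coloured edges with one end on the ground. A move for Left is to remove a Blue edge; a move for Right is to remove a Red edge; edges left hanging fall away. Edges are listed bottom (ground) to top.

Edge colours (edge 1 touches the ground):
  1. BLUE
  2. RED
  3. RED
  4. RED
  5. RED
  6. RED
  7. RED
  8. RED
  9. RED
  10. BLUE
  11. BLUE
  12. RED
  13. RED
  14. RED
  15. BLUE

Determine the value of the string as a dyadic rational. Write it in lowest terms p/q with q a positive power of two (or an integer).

G(B) = { 0 | (no moves) } = 1
G(BR) = { 0 | 1 } = 1/2
G(BRR) = { 0 | 1/2 1 } = 1/4
G(BRRR) = { 0 | 1/4 1/2 1 } = 1/8
G(BRRRR) = { 0 | 1/8 1/4 1/2 1 } = 1/16
G(BRRRRR) = { 0 | 1/16 1/8 1/4 1/2 1 } = 1/32
G(BRRRRRR) = { 0 | 1/32 1/16 1/8 1/4 1/2 1 } = 1/64
G(BRRRRRRR) = { 0 | 1/64 1/32 1/16 1/8 1/4 1/2 1 } = 1/128
G(BRRRRRRRR) = { 0 | 1/128 1/64 1/32 1/16 1/8 1/4 1/2 1 } = 1/256
G(BRRRRRRRRB) = { 0 1/256 | 1/128 1/64 1/32 1/16 1/8 1/4 1/2 1 } = 3/512
G(BRRRRRRRRBB) = { 0 1/256 3/512 | 1/128 1/64 1/32 1/16 1/8 1/4 1/2 1 } = 7/1024
G(BRRRRRRRRBBR) = { 0 1/256 3/512 | 7/1024 1/128 1/64 1/32 1/16 1/8 1/4 1/2 1 } = 13/2048
G(BRRRRRRRRBBRR) = { 0 1/256 3/512 | 13/2048 7/1024 1/128 1/64 1/32 1/16 1/8 1/4 1/2 1 } = 25/4096
G(BRRRRRRRRBBRRR) = { 0 1/256 3/512 | 25/4096 13/2048 7/1024 1/128 1/64 1/32 1/16 1/8 1/4 1/2 1 } = 49/8192
G(BRRRRRRRRBBRRRB) = { 0 1/256 3/512 49/8192 | 25/4096 13/2048 7/1024 1/128 1/64 1/32 1/16 1/8 1/4 1/2 1 } = 99/16384

99/16384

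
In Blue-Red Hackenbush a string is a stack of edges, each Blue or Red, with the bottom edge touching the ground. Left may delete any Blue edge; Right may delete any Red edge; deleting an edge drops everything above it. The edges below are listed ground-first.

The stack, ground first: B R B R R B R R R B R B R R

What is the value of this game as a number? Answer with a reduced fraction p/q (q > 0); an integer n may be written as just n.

4649/8192

Build value(s[:k]) for k = 1..14, string s = B R B R R B R R R B R B R R.
edge 1 of 14 (B): { 0 | ∅ } => 1
edge 2 of 14 (R): { 0 | 1 } => 1/2
edge 3 of 14 (B): { 0; 1/2 | 1 } => 3/4
edge 4 of 14 (R): { 0; 1/2 | 3/4; 1 } => 5/8
edge 5 of 14 (R): { 0; 1/2 | 5/8; 3/4; 1 } => 9/16
edge 6 of 14 (B): { 0; 1/2; 9/16 | 5/8; 3/4; 1 } => 19/32
edge 7 of 14 (R): { 0; 1/2; 9/16 | 19/32; 5/8; 3/4; 1 } => 37/64
edge 8 of 14 (R): { 0; 1/2; 9/16 | 37/64; 19/32; 5/8; 3/4; 1 } => 73/128
edge 9 of 14 (R): { 0; 1/2; 9/16 | 73/128; 37/64; 19/32; 5/8; 3/4; 1 } => 145/256
edge 10 of 14 (B): { 0; 1/2; 9/16; 145/256 | 73/128; 37/64; 19/32; 5/8; 3/4; 1 } => 291/512
edge 11 of 14 (R): { 0; 1/2; 9/16; 145/256 | 291/512; 73/128; 37/64; 19/32; 5/8; 3/4; 1 } => 581/1024
edge 12 of 14 (B): { 0; 1/2; 9/16; 145/256; 581/1024 | 291/512; 73/128; 37/64; 19/32; 5/8; 3/4; 1 } => 1163/2048
edge 13 of 14 (R): { 0; 1/2; 9/16; 145/256; 581/1024 | 1163/2048; 291/512; 73/128; 37/64; 19/32; 5/8; 3/4; 1 } => 2325/4096
edge 14 of 14 (R): { 0; 1/2; 9/16; 145/256; 581/1024 | 2325/4096; 1163/2048; 291/512; 73/128; 37/64; 19/32; 5/8; 3/4; 1 } => 4649/8192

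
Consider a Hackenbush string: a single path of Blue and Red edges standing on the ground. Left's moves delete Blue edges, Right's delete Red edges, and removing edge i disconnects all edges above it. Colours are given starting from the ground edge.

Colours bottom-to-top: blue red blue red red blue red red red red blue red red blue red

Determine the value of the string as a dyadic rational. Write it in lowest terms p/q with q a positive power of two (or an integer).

9253/16384

g_1 [b]  L=[0]  R=[—]  -> 1
g_2 [br]  L=[0]  R=[1]  -> 1/2
g_3 [brb]  L=[0; 1/2]  R=[1]  -> 3/4
g_4 [brbr]  L=[0; 1/2]  R=[3/4; 1]  -> 5/8
g_5 [brbrr]  L=[0; 1/2]  R=[5/8; 3/4; 1]  -> 9/16
g_6 [brbrrb]  L=[0; 1/2; 9/16]  R=[5/8; 3/4; 1]  -> 19/32
g_7 [brbrrbr]  L=[0; 1/2; 9/16]  R=[19/32; 5/8; 3/4; 1]  -> 37/64
g_8 [brbrrbrr]  L=[0; 1/2; 9/16]  R=[37/64; 19/32; 5/8; 3/4; 1]  -> 73/128
g_9 [brbrrbrrr]  L=[0; 1/2; 9/16]  R=[73/128; 37/64; 19/32; 5/8; 3/4; 1]  -> 145/256
g_10 [brbrrbrrrr]  L=[0; 1/2; 9/16]  R=[145/256; 73/128; 37/64; 19/32; 5/8; 3/4; 1]  -> 289/512
g_11 [brbrrbrrrrb]  L=[0; 1/2; 9/16; 289/512]  R=[145/256; 73/128; 37/64; 19/32; 5/8; 3/4; 1]  -> 579/1024
g_12 [brbrrbrrrrbr]  L=[0; 1/2; 9/16; 289/512]  R=[579/1024; 145/256; 73/128; 37/64; 19/32; 5/8; 3/4; 1]  -> 1157/2048
g_13 [brbrrbrrrrbrr]  L=[0; 1/2; 9/16; 289/512]  R=[1157/2048; 579/1024; 145/256; 73/128; 37/64; 19/32; 5/8; 3/4; 1]  -> 2313/4096
g_14 [brbrrbrrrrbrrb]  L=[0; 1/2; 9/16; 289/512; 2313/4096]  R=[1157/2048; 579/1024; 145/256; 73/128; 37/64; 19/32; 5/8; 3/4; 1]  -> 4627/8192
g_15 [brbrrbrrrrbrrbr]  L=[0; 1/2; 9/16; 289/512; 2313/4096]  R=[4627/8192; 1157/2048; 579/1024; 145/256; 73/128; 37/64; 19/32; 5/8; 3/4; 1]  -> 9253/16384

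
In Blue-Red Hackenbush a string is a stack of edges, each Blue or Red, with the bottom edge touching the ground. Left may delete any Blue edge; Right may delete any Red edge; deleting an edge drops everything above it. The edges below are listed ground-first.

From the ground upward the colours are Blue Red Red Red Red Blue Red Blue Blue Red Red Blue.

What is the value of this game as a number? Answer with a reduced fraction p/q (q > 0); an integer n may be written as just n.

step 1: add Blue to get B; options L={ 0 } R={ — } so 1
step 2: add Red to get BR; options L={ 0 } R={ 1 } so 1/2
step 3: add Red to get BRR; options L={ 0 } R={ 1/2,1 } so 1/4
step 4: add Red to get BRRR; options L={ 0 } R={ 1/4,1/2,1 } so 1/8
step 5: add Red to get BRRRR; options L={ 0 } R={ 1/8,1/4,1/2,1 } so 1/16
step 6: add Blue to get BRRRRB; options L={ 0,1/16 } R={ 1/8,1/4,1/2,1 } so 3/32
step 7: add Red to get BRRRRBR; options L={ 0,1/16 } R={ 3/32,1/8,1/4,1/2,1 } so 5/64
step 8: add Blue to get BRRRRBRB; options L={ 0,1/16,5/64 } R={ 3/32,1/8,1/4,1/2,1 } so 11/128
step 9: add Blue to get BRRRRBRBB; options L={ 0,1/16,5/64,11/128 } R={ 3/32,1/8,1/4,1/2,1 } so 23/256
step 10: add Red to get BRRRRBRBBR; options L={ 0,1/16,5/64,11/128 } R={ 23/256,3/32,1/8,1/4,1/2,1 } so 45/512
step 11: add Red to get BRRRRBRBBRR; options L={ 0,1/16,5/64,11/128 } R={ 45/512,23/256,3/32,1/8,1/4,1/2,1 } so 89/1024
step 12: add Blue to get BRRRRBRBBRRB; options L={ 0,1/16,5/64,11/128,89/1024 } R={ 45/512,23/256,3/32,1/8,1/4,1/2,1 } so 179/2048

179/2048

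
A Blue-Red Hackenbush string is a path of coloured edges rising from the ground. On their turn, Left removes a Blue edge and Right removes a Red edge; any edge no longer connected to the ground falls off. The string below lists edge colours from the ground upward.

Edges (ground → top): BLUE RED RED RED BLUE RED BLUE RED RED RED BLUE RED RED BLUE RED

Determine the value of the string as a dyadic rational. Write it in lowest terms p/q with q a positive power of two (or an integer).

B: Left { 0 }, Right {  } -> simplest 1
BR: Left { 0 }, Right { 1 } -> simplest 1/2
BRR: Left { 0 }, Right { 1/2; 1 } -> simplest 1/4
BRRR: Left { 0 }, Right { 1/4; 1/2; 1 } -> simplest 1/8
BRRRB: Left { 0; 1/8 }, Right { 1/4; 1/2; 1 } -> simplest 3/16
BRRRBR: Left { 0; 1/8 }, Right { 3/16; 1/4; 1/2; 1 } -> simplest 5/32
BRRRBRB: Left { 0; 1/8; 5/32 }, Right { 3/16; 1/4; 1/2; 1 } -> simplest 11/64
BRRRBRBR: Left { 0; 1/8; 5/32 }, Right { 11/64; 3/16; 1/4; 1/2; 1 } -> simplest 21/128
BRRRBRBRR: Left { 0; 1/8; 5/32 }, Right { 21/128; 11/64; 3/16; 1/4; 1/2; 1 } -> simplest 41/256
BRRRBRBRRR: Left { 0; 1/8; 5/32 }, Right { 41/256; 21/128; 11/64; 3/16; 1/4; 1/2; 1 } -> simplest 81/512
BRRRBRBRRRB: Left { 0; 1/8; 5/32; 81/512 }, Right { 41/256; 21/128; 11/64; 3/16; 1/4; 1/2; 1 } -> simplest 163/1024
BRRRBRBRRRBR: Left { 0; 1/8; 5/32; 81/512 }, Right { 163/1024; 41/256; 21/128; 11/64; 3/16; 1/4; 1/2; 1 } -> simplest 325/2048
BRRRBRBRRRBRR: Left { 0; 1/8; 5/32; 81/512 }, Right { 325/2048; 163/1024; 41/256; 21/128; 11/64; 3/16; 1/4; 1/2; 1 } -> simplest 649/4096
BRRRBRBRRRBRRB: Left { 0; 1/8; 5/32; 81/512; 649/4096 }, Right { 325/2048; 163/1024; 41/256; 21/128; 11/64; 3/16; 1/4; 1/2; 1 } -> simplest 1299/8192
BRRRBRBRRRBRRBR: Left { 0; 1/8; 5/32; 81/512; 649/4096 }, Right { 1299/8192; 325/2048; 163/1024; 41/256; 21/128; 11/64; 3/16; 1/4; 1/2; 1 } -> simplest 2597/16384

2597/16384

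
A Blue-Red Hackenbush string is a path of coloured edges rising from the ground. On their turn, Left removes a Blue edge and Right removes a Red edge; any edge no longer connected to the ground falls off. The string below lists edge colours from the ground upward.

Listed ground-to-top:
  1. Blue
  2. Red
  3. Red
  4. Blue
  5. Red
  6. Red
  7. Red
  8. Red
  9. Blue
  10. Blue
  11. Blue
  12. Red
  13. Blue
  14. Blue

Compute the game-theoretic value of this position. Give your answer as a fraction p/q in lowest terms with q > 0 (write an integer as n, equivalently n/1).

2167/8192

Prefix values for Blue Red Red Blue Red Red Red Red Blue Blue Blue Red Blue Blue via {L|R} + simplicity:
step 1: add Blue to get B; options L={ 0 } R={ — } gives 1
step 2: add Red to get BR; options L={ 0 } R={ 1 } gives 1/2
step 3: add Red to get BRR; options L={ 0 } R={ 1/2,1 } gives 1/4
step 4: add Blue to get BRRB; options L={ 0,1/4 } R={ 1/2,1 } gives 3/8
step 5: add Red to get BRRBR; options L={ 0,1/4 } R={ 3/8,1/2,1 } gives 5/16
step 6: add Red to get BRRBRR; options L={ 0,1/4 } R={ 5/16,3/8,1/2,1 } gives 9/32
step 7: add Red to get BRRBRRR; options L={ 0,1/4 } R={ 9/32,5/16,3/8,1/2,1 } gives 17/64
step 8: add Red to get BRRBRRRR; options L={ 0,1/4 } R={ 17/64,9/32,5/16,3/8,1/2,1 } gives 33/128
step 9: add Blue to get BRRBRRRRB; options L={ 0,1/4,33/128 } R={ 17/64,9/32,5/16,3/8,1/2,1 } gives 67/256
step 10: add Blue to get BRRBRRRRBB; options L={ 0,1/4,33/128,67/256 } R={ 17/64,9/32,5/16,3/8,1/2,1 } gives 135/512
step 11: add Blue to get BRRBRRRRBBB; options L={ 0,1/4,33/128,67/256,135/512 } R={ 17/64,9/32,5/16,3/8,1/2,1 } gives 271/1024
step 12: add Red to get BRRBRRRRBBBR; options L={ 0,1/4,33/128,67/256,135/512 } R={ 271/1024,17/64,9/32,5/16,3/8,1/2,1 } gives 541/2048
step 13: add Blue to get BRRBRRRRBBBRB; options L={ 0,1/4,33/128,67/256,135/512,541/2048 } R={ 271/1024,17/64,9/32,5/16,3/8,1/2,1 } gives 1083/4096
step 14: add Blue to get BRRBRRRRBBBRBB; options L={ 0,1/4,33/128,67/256,135/512,541/2048,1083/4096 } R={ 271/1024,17/64,9/32,5/16,3/8,1/2,1 } gives 2167/8192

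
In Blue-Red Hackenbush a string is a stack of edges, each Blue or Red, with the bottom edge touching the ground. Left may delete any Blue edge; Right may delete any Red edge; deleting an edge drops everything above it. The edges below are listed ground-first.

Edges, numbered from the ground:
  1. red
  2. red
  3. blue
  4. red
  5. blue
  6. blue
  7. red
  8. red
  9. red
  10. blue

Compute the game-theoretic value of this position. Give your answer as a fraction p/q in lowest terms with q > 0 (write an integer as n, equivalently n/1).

edge 1 of 10 (red): { ∅ | 0 } -> -1
edge 2 of 10 (red): { ∅ | -1 0 } -> -2
edge 3 of 10 (blue): { -2 | -1 0 } -> -3/2
edge 4 of 10 (red): { -2 | -3/2 -1 0 } -> -7/4
edge 5 of 10 (blue): { -2 -7/4 | -3/2 -1 0 } -> -13/8
edge 6 of 10 (blue): { -2 -7/4 -13/8 | -3/2 -1 0 } -> -25/16
edge 7 of 10 (red): { -2 -7/4 -13/8 | -25/16 -3/2 -1 0 } -> -51/32
edge 8 of 10 (red): { -2 -7/4 -13/8 | -51/32 -25/16 -3/2 -1 0 } -> -103/64
edge 9 of 10 (red): { -2 -7/4 -13/8 | -103/64 -51/32 -25/16 -3/2 -1 0 } -> -207/128
edge 10 of 10 (blue): { -2 -7/4 -13/8 -207/128 | -103/64 -51/32 -25/16 -3/2 -1 0 } -> -413/256

-413/256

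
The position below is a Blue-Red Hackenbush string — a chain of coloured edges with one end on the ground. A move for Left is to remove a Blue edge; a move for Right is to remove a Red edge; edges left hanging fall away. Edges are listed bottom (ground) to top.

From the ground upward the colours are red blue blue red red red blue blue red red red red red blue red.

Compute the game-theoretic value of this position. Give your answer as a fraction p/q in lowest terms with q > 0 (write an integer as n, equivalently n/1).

Prefix values for red blue blue red red red blue blue red red red red red blue red via {L|R} + simplicity:
r: Left { none }, Right { 0 } => simplest -1
rb: Left { -1 }, Right { 0 } => simplest -1/2
rbb: Left { -1,-1/2 }, Right { 0 } => simplest -1/4
rbbr: Left { -1,-1/2 }, Right { -1/4,0 } => simplest -3/8
rbbrr: Left { -1,-1/2 }, Right { -3/8,-1/4,0 } => simplest -7/16
rbbrrr: Left { -1,-1/2 }, Right { -7/16,-3/8,-1/4,0 } => simplest -15/32
rbbrrrb: Left { -1,-1/2,-15/32 }, Right { -7/16,-3/8,-1/4,0 } => simplest -29/64
rbbrrrbb: Left { -1,-1/2,-15/32,-29/64 }, Right { -7/16,-3/8,-1/4,0 } => simplest -57/128
rbbrrrbbr: Left { -1,-1/2,-15/32,-29/64 }, Right { -57/128,-7/16,-3/8,-1/4,0 } => simplest -115/256
rbbrrrbbrr: Left { -1,-1/2,-15/32,-29/64 }, Right { -115/256,-57/128,-7/16,-3/8,-1/4,0 } => simplest -231/512
rbbrrrbbrrr: Left { -1,-1/2,-15/32,-29/64 }, Right { -231/512,-115/256,-57/128,-7/16,-3/8,-1/4,0 } => simplest -463/1024
rbbrrrbbrrrr: Left { -1,-1/2,-15/32,-29/64 }, Right { -463/1024,-231/512,-115/256,-57/128,-7/16,-3/8,-1/4,0 } => simplest -927/2048
rbbrrrbbrrrrr: Left { -1,-1/2,-15/32,-29/64 }, Right { -927/2048,-463/1024,-231/512,-115/256,-57/128,-7/16,-3/8,-1/4,0 } => simplest -1855/4096
rbbrrrbbrrrrrb: Left { -1,-1/2,-15/32,-29/64,-1855/4096 }, Right { -927/2048,-463/1024,-231/512,-115/256,-57/128,-7/16,-3/8,-1/4,0 } => simplest -3709/8192
rbbrrrbbrrrrrbr: Left { -1,-1/2,-15/32,-29/64,-1855/4096 }, Right { -3709/8192,-927/2048,-463/1024,-231/512,-115/256,-57/128,-7/16,-3/8,-1/4,0 } => simplest -7419/16384

-7419/16384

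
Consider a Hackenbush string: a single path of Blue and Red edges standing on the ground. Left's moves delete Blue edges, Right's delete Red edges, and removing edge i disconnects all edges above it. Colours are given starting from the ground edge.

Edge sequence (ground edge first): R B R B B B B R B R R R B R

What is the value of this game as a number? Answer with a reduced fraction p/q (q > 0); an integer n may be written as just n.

edge 1 of 14 (R): { (no moves) | 0 } so -1
edge 2 of 14 (B): { -1 | 0 } so -1/2
edge 3 of 14 (R): { -1 | -1/2, 0 } so -3/4
edge 4 of 14 (B): { -1, -3/4 | -1/2, 0 } so -5/8
edge 5 of 14 (B): { -1, -3/4, -5/8 | -1/2, 0 } so -9/16
edge 6 of 14 (B): { -1, -3/4, -5/8, -9/16 | -1/2, 0 } so -17/32
edge 7 of 14 (B): { -1, -3/4, -5/8, -9/16, -17/32 | -1/2, 0 } so -33/64
edge 8 of 14 (R): { -1, -3/4, -5/8, -9/16, -17/32 | -33/64, -1/2, 0 } so -67/128
edge 9 of 14 (B): { -1, -3/4, -5/8, -9/16, -17/32, -67/128 | -33/64, -1/2, 0 } so -133/256
edge 10 of 14 (R): { -1, -3/4, -5/8, -9/16, -17/32, -67/128 | -133/256, -33/64, -1/2, 0 } so -267/512
edge 11 of 14 (R): { -1, -3/4, -5/8, -9/16, -17/32, -67/128 | -267/512, -133/256, -33/64, -1/2, 0 } so -535/1024
edge 12 of 14 (R): { -1, -3/4, -5/8, -9/16, -17/32, -67/128 | -535/1024, -267/512, -133/256, -33/64, -1/2, 0 } so -1071/2048
edge 13 of 14 (B): { -1, -3/4, -5/8, -9/16, -17/32, -67/128, -1071/2048 | -535/1024, -267/512, -133/256, -33/64, -1/2, 0 } so -2141/4096
edge 14 of 14 (R): { -1, -3/4, -5/8, -9/16, -17/32, -67/128, -1071/2048 | -2141/4096, -535/1024, -267/512, -133/256, -33/64, -1/2, 0 } so -4283/8192

-4283/8192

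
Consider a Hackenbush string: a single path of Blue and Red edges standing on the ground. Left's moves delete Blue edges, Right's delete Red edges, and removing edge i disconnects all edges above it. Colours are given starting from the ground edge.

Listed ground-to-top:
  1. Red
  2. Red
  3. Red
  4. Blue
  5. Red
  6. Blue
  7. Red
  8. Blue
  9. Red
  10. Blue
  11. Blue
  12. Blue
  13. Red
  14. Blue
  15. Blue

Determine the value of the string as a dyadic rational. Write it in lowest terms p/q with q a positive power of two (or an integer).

1 of 15 · R · max L −∞ · min R 0 -> -1
2 of 15 · RR · max L −∞ · min R -1 -> -2
3 of 15 · RRR · max L −∞ · min R -2 -> -3
4 of 15 · RRRB · max L -3 · min R -2 -> -5/2
5 of 15 · RRRBR · max L -3 · min R -5/2 -> -11/4
6 of 15 · RRRBRB · max L -11/4 · min R -5/2 -> -21/8
7 of 15 · RRRBRBR · max L -11/4 · min R -21/8 -> -43/16
8 of 15 · RRRBRBRB · max L -43/16 · min R -21/8 -> -85/32
9 of 15 · RRRBRBRBR · max L -43/16 · min R -85/32 -> -171/64
10 of 15 · RRRBRBRBRB · max L -171/64 · min R -85/32 -> -341/128
11 of 15 · RRRBRBRBRBB · max L -341/128 · min R -85/32 -> -681/256
12 of 15 · RRRBRBRBRBBB · max L -681/256 · min R -85/32 -> -1361/512
13 of 15 · RRRBRBRBRBBBR · max L -681/256 · min R -1361/512 -> -2723/1024
14 of 15 · RRRBRBRBRBBBRB · max L -2723/1024 · min R -1361/512 -> -5445/2048
15 of 15 · RRRBRBRBRBBBRBB · max L -5445/2048 · min R -1361/512 -> -10889/4096

-10889/4096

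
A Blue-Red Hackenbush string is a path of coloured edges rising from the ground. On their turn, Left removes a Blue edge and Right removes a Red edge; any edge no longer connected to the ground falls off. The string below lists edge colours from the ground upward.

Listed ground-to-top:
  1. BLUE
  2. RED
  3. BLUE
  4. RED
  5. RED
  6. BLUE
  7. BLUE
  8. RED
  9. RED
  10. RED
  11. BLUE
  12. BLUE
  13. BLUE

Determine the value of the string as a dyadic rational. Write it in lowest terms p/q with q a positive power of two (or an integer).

step 1: add BLUE to get B; options L={ 0 } R={ (no moves) } gives 1
step 2: add RED to get BR; options L={ 0 } R={ 1 } gives 1/2
step 3: add BLUE to get BRB; options L={ 0; 1/2 } R={ 1 } gives 3/4
step 4: add RED to get BRBR; options L={ 0; 1/2 } R={ 3/4; 1 } gives 5/8
step 5: add RED to get BRBRR; options L={ 0; 1/2 } R={ 5/8; 3/4; 1 } gives 9/16
step 6: add BLUE to get BRBRRB; options L={ 0; 1/2; 9/16 } R={ 5/8; 3/4; 1 } gives 19/32
step 7: add BLUE to get BRBRRBB; options L={ 0; 1/2; 9/16; 19/32 } R={ 5/8; 3/4; 1 } gives 39/64
step 8: add RED to get BRBRRBBR; options L={ 0; 1/2; 9/16; 19/32 } R={ 39/64; 5/8; 3/4; 1 } gives 77/128
step 9: add RED to get BRBRRBBRR; options L={ 0; 1/2; 9/16; 19/32 } R={ 77/128; 39/64; 5/8; 3/4; 1 } gives 153/256
step 10: add RED to get BRBRRBBRRR; options L={ 0; 1/2; 9/16; 19/32 } R={ 153/256; 77/128; 39/64; 5/8; 3/4; 1 } gives 305/512
step 11: add BLUE to get BRBRRBBRRRB; options L={ 0; 1/2; 9/16; 19/32; 305/512 } R={ 153/256; 77/128; 39/64; 5/8; 3/4; 1 } gives 611/1024
step 12: add BLUE to get BRBRRBBRRRBB; options L={ 0; 1/2; 9/16; 19/32; 305/512; 611/1024 } R={ 153/256; 77/128; 39/64; 5/8; 3/4; 1 } gives 1223/2048
step 13: add BLUE to get BRBRRBBRRRBBB; options L={ 0; 1/2; 9/16; 19/32; 305/512; 611/1024; 1223/2048 } R={ 153/256; 77/128; 39/64; 5/8; 3/4; 1 } gives 2447/4096

2447/4096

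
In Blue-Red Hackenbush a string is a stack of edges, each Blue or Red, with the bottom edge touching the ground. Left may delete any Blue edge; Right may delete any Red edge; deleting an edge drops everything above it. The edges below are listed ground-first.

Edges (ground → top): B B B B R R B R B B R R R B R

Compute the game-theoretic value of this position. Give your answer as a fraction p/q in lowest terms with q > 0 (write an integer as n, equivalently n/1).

6853/2048

step 1: add B to get B; options L={ 0 } R={ ∅ } — 1
step 2: add B to get BB; options L={ 0, 1 } R={ ∅ } — 2
step 3: add B to get BBB; options L={ 0, 1, 2 } R={ ∅ } — 3
step 4: add B to get BBBB; options L={ 0, 1, 2, 3 } R={ ∅ } — 4
step 5: add R to get BBBBR; options L={ 0, 1, 2, 3 } R={ 4 } — 7/2
step 6: add R to get BBBBRR; options L={ 0, 1, 2, 3 } R={ 7/2, 4 } — 13/4
step 7: add B to get BBBBRRB; options L={ 0, 1, 2, 3, 13/4 } R={ 7/2, 4 } — 27/8
step 8: add R to get BBBBRRBR; options L={ 0, 1, 2, 3, 13/4 } R={ 27/8, 7/2, 4 } — 53/16
step 9: add B to get BBBBRRBRB; options L={ 0, 1, 2, 3, 13/4, 53/16 } R={ 27/8, 7/2, 4 } — 107/32
step 10: add B to get BBBBRRBRBB; options L={ 0, 1, 2, 3, 13/4, 53/16, 107/32 } R={ 27/8, 7/2, 4 } — 215/64
step 11: add R to get BBBBRRBRBBR; options L={ 0, 1, 2, 3, 13/4, 53/16, 107/32 } R={ 215/64, 27/8, 7/2, 4 } — 429/128
step 12: add R to get BBBBRRBRBBRR; options L={ 0, 1, 2, 3, 13/4, 53/16, 107/32 } R={ 429/128, 215/64, 27/8, 7/2, 4 } — 857/256
step 13: add R to get BBBBRRBRBBRRR; options L={ 0, 1, 2, 3, 13/4, 53/16, 107/32 } R={ 857/256, 429/128, 215/64, 27/8, 7/2, 4 } — 1713/512
step 14: add B to get BBBBRRBRBBRRRB; options L={ 0, 1, 2, 3, 13/4, 53/16, 107/32, 1713/512 } R={ 857/256, 429/128, 215/64, 27/8, 7/2, 4 } — 3427/1024
step 15: add R to get BBBBRRBRBBRRRBR; options L={ 0, 1, 2, 3, 13/4, 53/16, 107/32, 1713/512 } R={ 3427/1024, 857/256, 429/128, 215/64, 27/8, 7/2, 4 } — 6853/2048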